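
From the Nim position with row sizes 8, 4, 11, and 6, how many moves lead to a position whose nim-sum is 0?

Bitwise XOR of the heap sizes:
  1000  (8)
  0100  (4)
  1011  (11)
  0110  (6)
  ----
  0001  (1)
The overall nim-sum is X = 1. A row of size p has a winning move iff p XOR X < p (reduce it to p XOR X).
  8: 8 XOR 1 = 9 ≥ 8 — no move.
  4: 4 XOR 1 = 5 ≥ 4 — no move.
  11: 11 XOR 1 = 10 < 11 — winning move (to 10).
  6: 6 XOR 1 = 7 ≥ 6 — no move.
That gives 1 winning move.

1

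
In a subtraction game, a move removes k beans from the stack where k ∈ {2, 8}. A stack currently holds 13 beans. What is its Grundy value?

1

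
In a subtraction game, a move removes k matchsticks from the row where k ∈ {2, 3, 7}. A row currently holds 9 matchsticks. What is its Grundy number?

Compute g(0), g(1), … for moves {2, 3, 7}:
k:     0  1  2  3  4  5  6  7  8  9
g(k):  0  0  1  1  2  0  0  1  1  2
So g(9) = 2.

2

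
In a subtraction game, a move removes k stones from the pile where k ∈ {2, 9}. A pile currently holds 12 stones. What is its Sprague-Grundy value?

Compute g(0), g(1), … for moves {2, 9}:
g(0) = mex{} = 0
g(1) = mex{} = 0
g(2) = mex{0} = 1
g(3) = mex{0} = 1
g(4) = mex{1} = 0
g(5) = mex{1} = 0
g(6) = mex{0} = 1
g(7) = mex{0} = 1
g(8) = mex{1} = 0
g(9) = mex{0,1} = 2
g(10) = mex{0} = 1
g(11) = mex{1,2} = 0
g(12) = mex{1} = 0
So g(12) = 0.

0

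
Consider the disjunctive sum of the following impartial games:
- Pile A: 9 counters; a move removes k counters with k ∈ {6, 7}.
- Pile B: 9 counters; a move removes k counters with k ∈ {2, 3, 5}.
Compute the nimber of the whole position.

0

Build the Grundy sequence for pile A with g(k) = mex{g(k−s) : s ∈ {6, 7}, s ≤ k}:
k:     0  1  2  3  4  5  6  7  8  9
g(k):  0  0  0  0  0  0  1  1  1  1
So g(9) = 1.
For pile B, compute g(0), g(1), … with moves {2, 3, 5}:
g(0) = mex{} = 0
g(1) = mex{} = 0
g(2) = mex{0} = 1
g(3) = mex{0} = 1
g(4) = mex{0,1} = 2
g(5) = mex{0,1} = 2
g(6) = mex{0,1,2} = 3
g(7) = mex{1,2} = 0
g(8) = mex{1,2,3} = 0
g(9) = mex{0,2,3} = 1
So g(9) = 1.
By the Sprague-Grundy theorem, the Grundy value of a sum of independent games is the XOR of the component values.
Combined value = 1 ⊕ 1 = 0.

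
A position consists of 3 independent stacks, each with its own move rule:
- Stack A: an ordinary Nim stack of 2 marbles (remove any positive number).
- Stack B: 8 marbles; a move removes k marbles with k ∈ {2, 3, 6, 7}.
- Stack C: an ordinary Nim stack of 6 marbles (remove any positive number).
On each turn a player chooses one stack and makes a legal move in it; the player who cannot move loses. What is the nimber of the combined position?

6

Stack A is a plain Nim stack of size 2, so its Grundy value is 2.
For stack B, compute g(0), g(1), … with moves {2, 3, 6, 7}:
g(0) = mex{} = 0
g(1) = mex{} = 0
g(2) = mex{0} = 1
g(3) = mex{0} = 1
g(4) = mex{0,1} = 2
g(5) = mex{1} = 0
g(6) = mex{0,1,2} = 3
g(7) = mex{0,2} = 1
g(8) = mex{0,1,3} = 2
So g(8) = 2.
Stack C is a plain Nim stack of size 6, so its Grundy value is 6.
The value of a disjunctive sum is the nim-sum of the parts.
Combined value = 2 XOR 2 XOR 6 = 6.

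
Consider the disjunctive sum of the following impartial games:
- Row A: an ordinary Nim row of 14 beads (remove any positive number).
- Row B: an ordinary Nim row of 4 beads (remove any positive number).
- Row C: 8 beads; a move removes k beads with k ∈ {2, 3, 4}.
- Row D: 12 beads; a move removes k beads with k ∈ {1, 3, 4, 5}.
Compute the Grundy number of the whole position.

9

Row A is a plain Nim row of size 14, so its Grundy value is 14.
Row B is a plain Nim row of size 4, so its Grundy value is 4.
Grundy values for row C (subtraction set {2, 3, 4}):
g(0) = mex{} = 0
g(1) = mex{} = 0
g(2) = mex{0} = 1
g(3) = mex{0} = 1
g(4) = mex{0,1} = 2
g(5) = mex{0,1} = 2
g(6) = mex{1,2} = 0
g(7) = mex{1,2} = 0
g(8) = mex{0,2} = 1
So g(8) = 1.
Build the Grundy sequence for row D with g(k) = mex{g(k−s) : s ∈ {1, 3, 4, 5}, s ≤ k}:
g(0) = mex{} = 0
g(1) = mex{0} = 1
g(2) = mex{1} = 0
g(3) = mex{0} = 1
g(4) = mex{0,1} = 2
g(5) = mex{0,1,2} = 3
g(6) = mex{0,1,3} = 2
g(7) = mex{0,1,2} = 3
g(8) = mex{1,2,3} = 0
g(9) = mex{0,2,3} = 1
g(10) = mex{1,2,3} = 0
g(11) = mex{0,2,3} = 1
g(12) = mex{0,1,3} = 2
So g(12) = 2.
The value of a disjunctive sum is the nim-sum of the parts.
Combined value = 14 XOR 4 XOR 1 XOR 2 = 9.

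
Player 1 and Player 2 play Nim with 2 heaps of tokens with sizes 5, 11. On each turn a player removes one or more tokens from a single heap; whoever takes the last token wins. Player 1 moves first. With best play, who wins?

Compute the nim-sum pairwise:
5 XOR 11 = 14
The nim-sum is 14 ≠ 0, so this is an N-position: the player to move can win; Player 1 has a winning move.

Player 1 wins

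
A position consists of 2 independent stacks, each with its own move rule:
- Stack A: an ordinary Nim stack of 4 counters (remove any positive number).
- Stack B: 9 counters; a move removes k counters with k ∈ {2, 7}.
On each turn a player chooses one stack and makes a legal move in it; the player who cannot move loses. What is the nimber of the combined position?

4

Stack A is a plain Nim stack of size 4, so its Grundy value is 4.
Build the Grundy sequence for stack B with g(k) = mex{g(k−s) : s ∈ {2, 7}, s ≤ k}:
k:     0  1  2  3  4  5  6  7  8  9
g(k):  0  0  1  1  0  0  1  1  2  0
So g(9) = 0.
The value of a disjunctive sum is the nim-sum of the parts.
Combined value = 4 XOR 0 = 4.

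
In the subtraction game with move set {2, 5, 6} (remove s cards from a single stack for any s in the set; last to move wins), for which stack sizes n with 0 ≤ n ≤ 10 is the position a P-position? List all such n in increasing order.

Grundy values for subtraction set {2, 5, 6}:
g(0) = mex{} = 0
g(1) = mex{} = 0
g(2) = mex{0} = 1
g(3) = mex{0} = 1
g(4) = mex{1} = 0
g(5) = mex{0,1} = 2
g(6) = mex{0} = 1
g(7) = mex{0,1,2} = 3
g(8) = mex{1} = 0
g(9) = mex{0,1,3} = 2
g(10) = mex{0,2} = 1
The P-positions (g = 0) in 0..10 are 0, 1, 4, 8.

0, 1, 4, 8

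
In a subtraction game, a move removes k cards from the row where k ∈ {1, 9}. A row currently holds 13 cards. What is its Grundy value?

Compute g(0), g(1), … for moves {1, 9}:
k:     0  1  2  3  4  5  6  7  8  9 10 11 12 13
g(k):  0  1  0  1  0  1  0  1  0  1  0  1  0  1
So g(13) = 1.

1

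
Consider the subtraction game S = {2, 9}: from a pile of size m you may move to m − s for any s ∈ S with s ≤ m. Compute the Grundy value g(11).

Grundy values for subtraction set {2, 9}:
k:     0  1  2  3  4  5  6  7  8  9 10 11
g(k):  0  0  1  1  0  0  1  1  0  2  1  0
So g(11) = 0.

0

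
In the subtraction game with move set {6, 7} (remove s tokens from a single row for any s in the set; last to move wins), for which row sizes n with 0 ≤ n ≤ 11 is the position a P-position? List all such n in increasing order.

0, 1, 2, 3, 4, 5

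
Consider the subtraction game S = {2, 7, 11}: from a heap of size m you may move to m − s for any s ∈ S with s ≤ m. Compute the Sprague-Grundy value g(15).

1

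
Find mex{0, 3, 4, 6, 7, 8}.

1

0 is in the set but 1 is not, so the mex is 1.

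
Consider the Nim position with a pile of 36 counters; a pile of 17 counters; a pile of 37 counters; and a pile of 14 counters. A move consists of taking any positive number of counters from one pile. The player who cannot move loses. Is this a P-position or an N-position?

N-position

Nim-sum: 36 ^ 17 ^ 37 ^ 14 = 30.
The nim-sum is 30 ≠ 0, so this is an N-position: the player to move can win.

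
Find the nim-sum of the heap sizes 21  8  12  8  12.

21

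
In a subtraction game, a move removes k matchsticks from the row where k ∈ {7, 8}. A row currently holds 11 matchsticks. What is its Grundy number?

1

Compute g(0), g(1), … for moves {7, 8}:
k:     0  1  2  3  4  5  6  7  8  9 10 11
g(k):  0  0  0  0  0  0  0  1  1  1  1  1
So g(11) = 1.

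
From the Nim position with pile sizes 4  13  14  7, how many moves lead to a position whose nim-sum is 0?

0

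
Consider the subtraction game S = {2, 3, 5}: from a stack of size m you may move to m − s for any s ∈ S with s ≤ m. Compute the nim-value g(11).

Build the Grundy sequence with g(k) = mex{g(k−s) : s ∈ {2, 3, 5}, s ≤ k}:
g(0) = mex{} = 0
g(1) = mex{} = 0
g(2) = mex{0} = 1
g(3) = mex{0} = 1
g(4) = mex{0,1} = 2
g(5) = mex{0,1} = 2
g(6) = mex{0,1,2} = 3
g(7) = mex{1,2} = 0
g(8) = mex{1,2,3} = 0
g(9) = mex{0,2,3} = 1
g(10) = mex{0,2} = 1
g(11) = mex{0,1,3} = 2
So g(11) = 2.

2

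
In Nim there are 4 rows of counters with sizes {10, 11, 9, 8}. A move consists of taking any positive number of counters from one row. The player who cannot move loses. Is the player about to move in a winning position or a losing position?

Compute the nim-sum pairwise:
10 XOR 11 = 1
1 XOR 9 = 8
8 XOR 8 = 0
The nim-sum is 0, so this is a P-position: the player to move is in a losing position under optimal play.

Losing position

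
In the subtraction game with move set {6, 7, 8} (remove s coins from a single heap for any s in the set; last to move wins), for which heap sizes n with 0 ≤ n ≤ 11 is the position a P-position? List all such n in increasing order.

0, 1, 2, 3, 4, 5

Compute g(0), g(1), … for moves {6, 7, 8}:
g(0) = mex{} = 0
g(1) = mex{} = 0
g(2) = mex{} = 0
g(3) = mex{} = 0
g(4) = mex{} = 0
g(5) = mex{} = 0
g(6) = mex{0} = 1
g(7) = mex{0} = 1
g(8) = mex{0} = 1
g(9) = mex{0} = 1
g(10) = mex{0} = 1
g(11) = mex{0} = 1
The P-positions (g = 0) in 0..11 are 0, 1, 2, 3, 4, 5.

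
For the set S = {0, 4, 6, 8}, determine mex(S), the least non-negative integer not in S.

1

0 is in the set but 1 is not, so the mex is 1.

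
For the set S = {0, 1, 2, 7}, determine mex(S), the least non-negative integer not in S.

3

The values 0, 1, 2 are all present; 3 is the first non-negative integer missing from the set.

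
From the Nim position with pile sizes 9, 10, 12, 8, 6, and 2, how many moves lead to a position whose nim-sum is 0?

3

Nim-sum: 9 ⊕ 10 ⊕ 12 ⊕ 8 ⊕ 6 ⊕ 2 = 3.
The overall nim-sum is X = 3. A pile of size p has a winning move iff p XOR X < p (reduce it to p XOR X).
  9: 9 XOR 3 = 10 ≥ 9 — no move.
  10: 10 XOR 3 = 9 < 10 — winning move (to 9).
  12: 12 XOR 3 = 15 ≥ 12 — no move.
  8: 8 XOR 3 = 11 ≥ 8 — no move.
  6: 6 XOR 3 = 5 < 6 — winning move (to 5).
  2: 2 XOR 3 = 1 < 2 — winning move (to 1).
That gives 3 winning moves.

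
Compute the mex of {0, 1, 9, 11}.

The values 0, 1 are all present; 2 is the first non-negative integer missing from the set.

2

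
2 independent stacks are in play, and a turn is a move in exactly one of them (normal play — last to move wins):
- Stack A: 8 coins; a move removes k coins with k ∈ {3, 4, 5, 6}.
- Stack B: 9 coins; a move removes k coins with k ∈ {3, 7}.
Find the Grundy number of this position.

For stack A, compute g(0), g(1), … with moves {3, 4, 5, 6}:
k:     0  1  2  3  4  5  6  7  8
g(k):  0  0  0  1  1  1  2  2  2
So g(8) = 2.
Grundy values for stack B (subtraction set {3, 7}):
g(0) = mex{} = 0
g(1) = mex{} = 0
g(2) = mex{} = 0
g(3) = mex{0} = 1
g(4) = mex{0} = 1
g(5) = mex{0} = 1
g(6) = mex{1} = 0
g(7) = mex{0,1} = 2
g(8) = mex{0,1} = 2
g(9) = mex{0} = 1
So g(9) = 1.
The value of a disjunctive sum is the nim-sum of the parts.
Combined value = 2 ⊕ 1 = 3.

3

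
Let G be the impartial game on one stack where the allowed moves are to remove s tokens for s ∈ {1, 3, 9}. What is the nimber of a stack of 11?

1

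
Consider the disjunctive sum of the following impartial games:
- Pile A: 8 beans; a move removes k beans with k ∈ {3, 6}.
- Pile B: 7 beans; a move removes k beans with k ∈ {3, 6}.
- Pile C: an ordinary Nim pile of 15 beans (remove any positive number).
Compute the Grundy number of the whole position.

15

For pile A, compute g(0), g(1), … with moves {3, 6}:
k:     0  1  2  3  4  5  6  7  8
g(k):  0  0  0  1  1  1  2  2  2
So g(8) = 2.
Build the Grundy sequence for pile B with g(k) = mex{g(k−s) : s ∈ {3, 6}, s ≤ k}:
g(0) = mex{} = 0
g(1) = mex{} = 0
g(2) = mex{} = 0
g(3) = mex{0} = 1
g(4) = mex{0} = 1
g(5) = mex{0} = 1
g(6) = mex{0,1} = 2
g(7) = mex{0,1} = 2
So g(7) = 2.
Pile C is a plain Nim pile of size 15, so its Grundy value is 15.
By the Sprague-Grundy theorem, the Grundy value of a sum of independent games is the XOR of the component values.
Combined value = 2 ⊕ 2 ⊕ 15 = 15.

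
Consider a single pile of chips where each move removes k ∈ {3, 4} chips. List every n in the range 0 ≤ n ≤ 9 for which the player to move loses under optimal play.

0, 1, 2, 7, 8, 9

Build the Grundy sequence with g(k) = mex{g(k−s) : s ∈ {3, 4}, s ≤ k}:
k:     0  1  2  3  4  5  6  7  8  9
g(k):  0  0  0  1  1  1  2  0  0  0
The P-positions (g = 0) in 0..9 are 0, 1, 2, 7, 8, 9.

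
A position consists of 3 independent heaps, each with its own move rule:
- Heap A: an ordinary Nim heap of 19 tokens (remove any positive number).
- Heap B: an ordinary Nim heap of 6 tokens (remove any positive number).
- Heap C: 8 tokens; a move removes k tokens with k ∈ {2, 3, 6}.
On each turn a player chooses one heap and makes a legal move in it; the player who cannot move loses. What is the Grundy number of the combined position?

23

Heap A is a plain Nim heap of size 19, so its Grundy value is 19.
Heap B is a plain Nim heap of size 6, so its Grundy value is 6.
Grundy values for heap C (subtraction set {2, 3, 6}):
k:     0  1  2  3  4  5  6  7  8
g(k):  0  0  1  1  2  0  3  1  2
So g(8) = 2.
The value of a disjunctive sum is the nim-sum of the parts.
Combined value = 19 ⊕ 6 ⊕ 2 = 23.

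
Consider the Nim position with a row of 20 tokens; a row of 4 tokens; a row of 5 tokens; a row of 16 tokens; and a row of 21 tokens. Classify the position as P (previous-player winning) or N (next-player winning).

Compute the nim-sum pairwise:
20 ^ 4 = 16
16 ^ 5 = 21
21 ^ 16 = 5
5 ^ 21 = 16
The nim-sum is 16 ≠ 0, so this is an N-position: the player to move can win.

N-position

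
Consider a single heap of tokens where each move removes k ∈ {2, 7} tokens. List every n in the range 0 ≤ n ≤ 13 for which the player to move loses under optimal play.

0, 1, 4, 5, 9, 10, 13

Grundy values for subtraction set {2, 7}:
g(0) = mex{} = 0
g(1) = mex{} = 0
g(2) = mex{0} = 1
g(3) = mex{0} = 1
g(4) = mex{1} = 0
g(5) = mex{1} = 0
g(6) = mex{0} = 1
g(7) = mex{0} = 1
g(8) = mex{0,1} = 2
g(9) = mex{1} = 0
g(10) = mex{1,2} = 0
g(11) = mex{0} = 1
g(12) = mex{0} = 1
g(13) = mex{1} = 0
The P-positions (g = 0) in 0..13 are 0, 1, 4, 5, 9, 10, 13.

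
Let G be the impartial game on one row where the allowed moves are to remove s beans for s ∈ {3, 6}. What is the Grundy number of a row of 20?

Build the Grundy sequence with g(k) = mex{g(k−s) : s ∈ {3, 6}, s ≤ k}:
k:     0  1  2  3  4  5  6  7  8  9 10 11 12 13 14 15 16 17 18 19 20
g(k):  0  0  0  1  1  1  2  2  2  0  0  0  1  1  1  2  2  2  0  0  0
So g(20) = 0.

0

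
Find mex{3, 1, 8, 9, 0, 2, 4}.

5

The values 0, 1, 2, 3, 4 are all present; 5 is the first non-negative integer missing from the set.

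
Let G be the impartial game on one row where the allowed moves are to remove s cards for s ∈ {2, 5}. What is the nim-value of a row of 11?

0

Compute g(0), g(1), … for moves {2, 5}:
k:     0  1  2  3  4  5  6  7  8  9 10 11
g(k):  0  0  1  1  0  2  1  0  0  1  1  0
So g(11) = 0.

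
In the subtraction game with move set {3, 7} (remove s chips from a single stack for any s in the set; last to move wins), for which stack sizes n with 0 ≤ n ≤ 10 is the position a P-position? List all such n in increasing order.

Build the Grundy sequence with g(k) = mex{g(k−s) : s ∈ {3, 7}, s ≤ k}:
k:     0  1  2  3  4  5  6  7  8  9 10
g(k):  0  0  0  1  1  1  0  2  2  1  0
The P-positions (g = 0) in 0..10 are 0, 1, 2, 6, 10.

0, 1, 2, 6, 10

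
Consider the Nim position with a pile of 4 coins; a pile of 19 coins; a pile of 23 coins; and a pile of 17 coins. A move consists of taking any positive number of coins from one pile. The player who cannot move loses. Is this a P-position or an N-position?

N-position

In binary:
  00100  (4)
  10011  (19)
  10111  (23)
  10001  (17)
  -----
  10001  (17)
The nim-sum is 17 ≠ 0, so this is an N-position: the player to move can win.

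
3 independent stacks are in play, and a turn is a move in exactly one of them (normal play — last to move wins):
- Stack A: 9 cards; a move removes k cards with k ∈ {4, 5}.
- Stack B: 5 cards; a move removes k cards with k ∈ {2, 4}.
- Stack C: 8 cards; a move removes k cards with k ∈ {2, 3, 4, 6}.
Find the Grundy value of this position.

For stack A, compute g(0), g(1), … with moves {4, 5}:
k:     0  1  2  3  4  5  6  7  8  9
g(k):  0  0  0  0  1  1  1  1  2  0
So g(9) = 0.
Grundy values for stack B (subtraction set {2, 4}):
k:     0  1  2  3  4  5
g(k):  0  0  1  1  2  2
So g(5) = 2.
For stack C, compute g(0), g(1), … with moves {2, 3, 4, 6}:
k:     0  1  2  3  4  5  6  7  8
g(k):  0  0  1  1  2  2  3  3  0
So g(8) = 0.
The value of a disjunctive sum is the nim-sum of the parts.
Combined value = 0 ⊕ 2 ⊕ 0 = 2.

2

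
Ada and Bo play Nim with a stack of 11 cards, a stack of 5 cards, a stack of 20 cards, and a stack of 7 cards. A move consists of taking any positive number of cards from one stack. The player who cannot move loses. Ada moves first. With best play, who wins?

Ada wins

Compute the nim-sum pairwise:
11 ^ 5 = 14
14 ^ 20 = 26
26 ^ 7 = 29
The nim-sum is 29 ≠ 0, so this is an N-position: the player to move can win; Ada has a winning move.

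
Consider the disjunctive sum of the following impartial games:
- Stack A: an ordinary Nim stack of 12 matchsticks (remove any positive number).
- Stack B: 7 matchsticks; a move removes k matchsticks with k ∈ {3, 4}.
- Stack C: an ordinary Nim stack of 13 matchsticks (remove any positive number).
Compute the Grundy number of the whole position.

1

Stack A is a plain Nim stack of size 12, so its Grundy value is 12.
Build the Grundy sequence for stack B with g(k) = mex{g(k−s) : s ∈ {3, 4}, s ≤ k}:
g(0) = mex{} = 0
g(1) = mex{} = 0
g(2) = mex{} = 0
g(3) = mex{0} = 1
g(4) = mex{0} = 1
g(5) = mex{0} = 1
g(6) = mex{0,1} = 2
g(7) = mex{1} = 0
So g(7) = 0.
Stack C is a plain Nim stack of size 13, so its Grundy value is 13.
The value of a disjunctive sum is the nim-sum of the parts.
Combined value = 12 ⊕ 0 ⊕ 13 = 1.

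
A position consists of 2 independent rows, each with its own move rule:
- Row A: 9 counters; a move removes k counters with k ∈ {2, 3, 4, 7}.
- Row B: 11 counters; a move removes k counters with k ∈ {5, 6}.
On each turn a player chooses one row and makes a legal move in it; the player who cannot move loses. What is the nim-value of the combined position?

4

For row A, compute g(0), g(1), … with moves {2, 3, 4, 7}:
g(0) = mex{} = 0
g(1) = mex{} = 0
g(2) = mex{0} = 1
g(3) = mex{0} = 1
g(4) = mex{0,1} = 2
g(5) = mex{0,1} = 2
g(6) = mex{1,2} = 0
g(7) = mex{0,1,2} = 3
g(8) = mex{0,2} = 1
g(9) = mex{0,1,2,3} = 4
So g(9) = 4.
Build the Grundy sequence for row B with g(k) = mex{g(k−s) : s ∈ {5, 6}, s ≤ k}:
k:     0  1  2  3  4  5  6  7  8  9 10 11
g(k):  0  0  0  0  0  1  1  1  1  1  2  0
So g(11) = 0.
The value of a disjunctive sum is the nim-sum of the parts.
Combined value = 4 XOR 0 = 4.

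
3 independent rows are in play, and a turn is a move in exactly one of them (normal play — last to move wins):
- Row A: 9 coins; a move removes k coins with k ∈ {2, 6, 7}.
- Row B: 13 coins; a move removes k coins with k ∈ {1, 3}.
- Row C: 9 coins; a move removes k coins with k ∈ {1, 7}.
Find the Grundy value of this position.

0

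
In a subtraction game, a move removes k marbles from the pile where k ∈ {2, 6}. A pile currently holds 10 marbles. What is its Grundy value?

1

Build the Grundy sequence with g(k) = mex{g(k−s) : s ∈ {2, 6}, s ≤ k}:
g(0) = mex{} = 0
g(1) = mex{} = 0
g(2) = mex{0} = 1
g(3) = mex{0} = 1
g(4) = mex{1} = 0
g(5) = mex{1} = 0
g(6) = mex{0} = 1
g(7) = mex{0} = 1
g(8) = mex{1} = 0
g(9) = mex{1} = 0
g(10) = mex{0} = 1
So g(10) = 1.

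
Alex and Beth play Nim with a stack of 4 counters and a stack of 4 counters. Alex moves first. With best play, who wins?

Beth wins

Write each in binary and XOR column by column:
  100  (4)
  100  (4)
  ---
  000  (0)
The nim-sum is 0, so this is a P-position: the player to move is in a losing position under optimal play; Alex is about to move from it and so loses — Beth wins.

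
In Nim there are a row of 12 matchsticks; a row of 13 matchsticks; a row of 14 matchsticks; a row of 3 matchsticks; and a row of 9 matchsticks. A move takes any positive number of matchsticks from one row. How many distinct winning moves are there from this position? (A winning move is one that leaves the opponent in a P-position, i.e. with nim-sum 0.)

Compute the nim-sum pairwise:
12 ⊕ 13 = 1
1 ⊕ 14 = 15
15 ⊕ 3 = 12
12 ⊕ 9 = 5
The overall nim-sum is X = 5. A row of size p has a winning move iff p XOR X < p (reduce it to p XOR X).
  12: 12 XOR 5 = 9 < 12 — winning move (to 9).
  13: 13 XOR 5 = 8 < 13 — winning move (to 8).
  14: 14 XOR 5 = 11 < 14 — winning move (to 11).
  3: 3 XOR 5 = 6 ≥ 3 — no move.
  9: 9 XOR 5 = 12 ≥ 9 — no move.
That gives 3 winning moves.

3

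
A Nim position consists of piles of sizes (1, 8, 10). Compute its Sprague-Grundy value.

3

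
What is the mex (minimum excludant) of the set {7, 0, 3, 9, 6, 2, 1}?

4

The values 0, 1, 2, 3 are all present; 4 is the first non-negative integer missing from the set.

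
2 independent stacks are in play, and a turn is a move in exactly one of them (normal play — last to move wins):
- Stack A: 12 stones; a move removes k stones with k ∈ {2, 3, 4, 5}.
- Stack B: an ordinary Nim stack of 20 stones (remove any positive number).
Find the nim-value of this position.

22

Grundy values for stack A (subtraction set {2, 3, 4, 5}):
g(0) = mex{} = 0
g(1) = mex{} = 0
g(2) = mex{0} = 1
g(3) = mex{0} = 1
g(4) = mex{0,1} = 2
g(5) = mex{0,1} = 2
g(6) = mex{0,1,2} = 3
g(7) = mex{1,2} = 0
g(8) = mex{1,2,3} = 0
g(9) = mex{0,2,3} = 1
g(10) = mex{0,2,3} = 1
g(11) = mex{0,1,3} = 2
g(12) = mex{0,1} = 2
So g(12) = 2.
Stack B is a plain Nim stack of size 20, so its Grundy value is 20.
The value of a disjunctive sum is the nim-sum of the parts.
Combined value = 2 XOR 20 = 22.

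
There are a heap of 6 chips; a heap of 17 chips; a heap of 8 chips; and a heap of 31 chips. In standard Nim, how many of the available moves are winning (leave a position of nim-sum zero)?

0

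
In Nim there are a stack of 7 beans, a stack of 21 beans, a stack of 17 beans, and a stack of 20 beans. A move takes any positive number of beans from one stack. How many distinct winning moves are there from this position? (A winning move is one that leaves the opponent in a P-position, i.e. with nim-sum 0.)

3

Write each in binary and XOR column by column:
  00111  (7)
  10101  (21)
  10001  (17)
  10100  (20)
  -----
  10111  (23)
The overall nim-sum is X = 23. A stack of size p has a winning move iff p XOR X < p (reduce it to p XOR X).
  7: 7 XOR 23 = 16 ≥ 7 — no move.
  21: 21 XOR 23 = 2 < 21 — winning move (to 2).
  17: 17 XOR 23 = 6 < 17 — winning move (to 6).
  20: 20 XOR 23 = 3 < 20 — winning move (to 3).
That gives 3 winning moves.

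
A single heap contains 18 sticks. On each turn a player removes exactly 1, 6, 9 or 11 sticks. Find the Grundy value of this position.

1

Compute g(0), g(1), … for moves {1, 6, 9, 11}:
k:     0  1  2  3  4  5  6  7  8  9 10 11 12 13 14 15 16 17 18
g(k):  0  1  0  1  0  1  2  0  1  2  3  2  0  1  0  1  2  0  1
So g(18) = 1.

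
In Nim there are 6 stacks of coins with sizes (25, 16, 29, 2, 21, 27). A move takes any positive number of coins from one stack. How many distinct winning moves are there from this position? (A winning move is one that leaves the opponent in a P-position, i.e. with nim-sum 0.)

Write each in binary and XOR column by column:
  11001  (25)
  10000  (16)
  11101  (29)
  00010  (2)
  10101  (21)
  11011  (27)
  -----
  11000  (24)
The overall nim-sum is X = 24. A stack of size p has a winning move iff p XOR X < p (reduce it to p XOR X).
  25: 25 XOR 24 = 1 < 25 — winning move (to 1).
  16: 16 XOR 24 = 8 < 16 — winning move (to 8).
  29: 29 XOR 24 = 5 < 29 — winning move (to 5).
  2: 2 XOR 24 = 26 ≥ 2 — no move.
  21: 21 XOR 24 = 13 < 21 — winning move (to 13).
  27: 27 XOR 24 = 3 < 27 — winning move (to 3).
That gives 5 winning moves.

5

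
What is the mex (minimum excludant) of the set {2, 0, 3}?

1

0 is in the set but 1 is not, so the mex is 1.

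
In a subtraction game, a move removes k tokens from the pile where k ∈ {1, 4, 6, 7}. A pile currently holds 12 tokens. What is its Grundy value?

2

Build the Grundy sequence with g(k) = mex{g(k−s) : s ∈ {1, 4, 6, 7}, s ≤ k}:
g(0) = mex{} = 0
g(1) = mex{0} = 1
g(2) = mex{1} = 0
g(3) = mex{0} = 1
g(4) = mex{0,1} = 2
g(5) = mex{1,2} = 0
g(6) = mex{0} = 1
g(7) = mex{0,1} = 2
g(8) = mex{0,1,2} = 3
g(9) = mex{0,1,3} = 2
g(10) = mex{1,2} = 0
g(11) = mex{0,2} = 1
g(12) = mex{0,1,3} = 2
So g(12) = 2.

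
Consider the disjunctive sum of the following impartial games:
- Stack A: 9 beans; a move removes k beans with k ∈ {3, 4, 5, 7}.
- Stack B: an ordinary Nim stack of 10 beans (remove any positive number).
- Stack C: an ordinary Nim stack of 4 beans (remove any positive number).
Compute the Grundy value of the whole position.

13

Build the Grundy sequence for stack A with g(k) = mex{g(k−s) : s ∈ {3, 4, 5, 7}, s ≤ k}:
g(0) = mex{} = 0
g(1) = mex{} = 0
g(2) = mex{} = 0
g(3) = mex{0} = 1
g(4) = mex{0} = 1
g(5) = mex{0} = 1
g(6) = mex{0,1} = 2
g(7) = mex{0,1} = 2
g(8) = mex{0,1} = 2
g(9) = mex{0,1,2} = 3
So g(9) = 3.
Stack B is a plain Nim stack of size 10, so its Grundy value is 10.
Stack C is a plain Nim stack of size 4, so its Grundy value is 4.
The value of a disjunctive sum is the nim-sum of the parts.
Combined value = 3 ⊕ 10 ⊕ 4 = 13.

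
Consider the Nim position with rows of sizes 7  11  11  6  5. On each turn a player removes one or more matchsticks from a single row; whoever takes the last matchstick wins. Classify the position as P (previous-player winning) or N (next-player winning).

N-position

Compute the nim-sum pairwise:
7 XOR 11 = 12
12 XOR 11 = 7
7 XOR 6 = 1
1 XOR 5 = 4
The nim-sum is 4 ≠ 0, so this is an N-position: the player to move can win.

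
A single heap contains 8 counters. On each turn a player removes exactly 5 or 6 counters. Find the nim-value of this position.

1

Grundy values for subtraction set {5, 6}:
k:     0  1  2  3  4  5  6  7  8
g(k):  0  0  0  0  0  1  1  1  1
So g(8) = 1.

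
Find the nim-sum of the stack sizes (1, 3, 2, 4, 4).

0

In binary:
  001  (1)
  011  (3)
  010  (2)
  100  (4)
  100  (4)
  ---
  000  (0)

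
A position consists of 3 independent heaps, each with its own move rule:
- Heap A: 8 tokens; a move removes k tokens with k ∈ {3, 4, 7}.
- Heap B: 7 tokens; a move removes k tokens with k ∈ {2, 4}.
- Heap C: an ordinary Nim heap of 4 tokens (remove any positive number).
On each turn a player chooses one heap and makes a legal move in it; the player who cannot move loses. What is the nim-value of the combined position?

Grundy values for heap A (subtraction set {3, 4, 7}):
k:     0  1  2  3  4  5  6  7  8
g(k):  0  0  0  1  1  1  2  2  2
So g(8) = 2.
For heap B, compute g(0), g(1), … with moves {2, 4}:
k:     0  1  2  3  4  5  6  7
g(k):  0  0  1  1  2  2  0  0
So g(7) = 0.
Heap C is a plain Nim heap of size 4, so its Grundy value is 4.
The value of a disjunctive sum is the nim-sum of the parts.
Combined value = 2 XOR 0 XOR 4 = 6.

6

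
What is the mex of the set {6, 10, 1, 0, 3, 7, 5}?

2

The values 0, 1 are all present; 2 is the first non-negative integer missing from the set.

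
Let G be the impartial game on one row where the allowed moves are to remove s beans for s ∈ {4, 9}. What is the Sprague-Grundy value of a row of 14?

Build the Grundy sequence with g(k) = mex{g(k−s) : s ∈ {4, 9}, s ≤ k}:
g(0) = mex{} = 0
g(1) = mex{} = 0
g(2) = mex{} = 0
g(3) = mex{} = 0
g(4) = mex{0} = 1
g(5) = mex{0} = 1
g(6) = mex{0} = 1
g(7) = mex{0} = 1
g(8) = mex{1} = 0
g(9) = mex{0,1} = 2
g(10) = mex{0,1} = 2
g(11) = mex{0,1} = 2
g(12) = mex{0} = 1
g(13) = mex{1,2} = 0
g(14) = mex{1,2} = 0
So g(14) = 0.

0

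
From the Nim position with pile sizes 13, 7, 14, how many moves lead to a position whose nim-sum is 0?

3

Nim-sum: 13 XOR 7 XOR 14 = 4.
The overall nim-sum is X = 4. A pile of size p has a winning move iff p XOR X < p (reduce it to p XOR X).
  13: 13 XOR 4 = 9 < 13 — winning move (to 9).
  7: 7 XOR 4 = 3 < 7 — winning move (to 3).
  14: 14 XOR 4 = 10 < 14 — winning move (to 10).
That gives 3 winning moves.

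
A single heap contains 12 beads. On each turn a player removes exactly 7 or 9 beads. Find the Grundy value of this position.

1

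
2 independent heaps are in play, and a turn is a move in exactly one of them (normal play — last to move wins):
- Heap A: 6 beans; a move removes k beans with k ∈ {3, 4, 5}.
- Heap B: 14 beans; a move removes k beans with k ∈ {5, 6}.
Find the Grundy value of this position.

For heap A, compute g(0), g(1), … with moves {3, 4, 5}:
g(0) = mex{} = 0
g(1) = mex{} = 0
g(2) = mex{} = 0
g(3) = mex{0} = 1
g(4) = mex{0} = 1
g(5) = mex{0} = 1
g(6) = mex{0,1} = 2
So g(6) = 2.
For heap B, compute g(0), g(1), … with moves {5, 6}:
k:     0  1  2  3  4  5  6  7  8  9 10 11 12 13 14
g(k):  0  0  0  0  0  1  1  1  1  1  2  0  0  0  0
So g(14) = 0.
The value of a disjunctive sum is the nim-sum of the parts.
Combined value = 2 ⊕ 0 = 2.

2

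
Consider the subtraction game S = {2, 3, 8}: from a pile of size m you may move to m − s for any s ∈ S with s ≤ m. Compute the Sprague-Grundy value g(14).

2

Build the Grundy sequence with g(k) = mex{g(k−s) : s ∈ {2, 3, 8}, s ≤ k}:
g(0) = mex{} = 0
g(1) = mex{} = 0
g(2) = mex{0} = 1
g(3) = mex{0} = 1
g(4) = mex{0,1} = 2
g(5) = mex{1} = 0
g(6) = mex{1,2} = 0
g(7) = mex{0,2} = 1
g(8) = mex{0} = 1
g(9) = mex{0,1} = 2
g(10) = mex{1} = 0
g(11) = mex{1,2} = 0
g(12) = mex{0,2} = 1
g(13) = mex{0} = 1
g(14) = mex{0,1} = 2
So g(14) = 2.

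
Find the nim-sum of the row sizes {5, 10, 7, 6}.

14

Nim-sum: 5 XOR 10 XOR 7 XOR 6 = 14.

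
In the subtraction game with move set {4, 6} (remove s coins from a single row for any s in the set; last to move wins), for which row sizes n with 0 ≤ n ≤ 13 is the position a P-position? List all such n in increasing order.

0, 1, 2, 3, 10, 11, 12, 13

Grundy values for subtraction set {4, 6}:
k:     0  1  2  3  4  5  6  7  8  9 10 11 12 13
g(k):  0  0  0  0  1  1  1  1  2  2  0  0  0  0
The P-positions (g = 0) in 0..13 are 0, 1, 2, 3, 10, 11, 12, 13.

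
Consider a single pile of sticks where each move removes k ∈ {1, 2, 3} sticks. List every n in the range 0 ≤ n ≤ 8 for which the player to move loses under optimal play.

Compute g(0), g(1), … for moves {1, 2, 3}:
k:     0  1  2  3  4  5  6  7  8
g(k):  0  1  2  3  0  1  2  3  0
The P-positions (g = 0) in 0..8 are 0, 4, 8.

0, 4, 8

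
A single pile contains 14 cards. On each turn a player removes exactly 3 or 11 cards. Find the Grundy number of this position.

Compute g(0), g(1), … for moves {3, 11}:
g(0) = mex{} = 0
g(1) = mex{} = 0
g(2) = mex{} = 0
g(3) = mex{0} = 1
g(4) = mex{0} = 1
g(5) = mex{0} = 1
g(6) = mex{1} = 0
g(7) = mex{1} = 0
g(8) = mex{1} = 0
g(9) = mex{0} = 1
g(10) = mex{0} = 1
g(11) = mex{0} = 1
g(12) = mex{0,1} = 2
g(13) = mex{0,1} = 2
g(14) = mex{1} = 0
So g(14) = 0.

0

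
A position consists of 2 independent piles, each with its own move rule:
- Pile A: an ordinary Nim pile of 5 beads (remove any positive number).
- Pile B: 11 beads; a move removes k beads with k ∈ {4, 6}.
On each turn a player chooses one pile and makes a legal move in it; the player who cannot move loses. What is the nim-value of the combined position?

5

Pile A is a plain Nim pile of size 5, so its Grundy value is 5.
Build the Grundy sequence for pile B with g(k) = mex{g(k−s) : s ∈ {4, 6}, s ≤ k}:
k:     0  1  2  3  4  5  6  7  8  9 10 11
g(k):  0  0  0  0  1  1  1  1  2  2  0  0
So g(11) = 0.
By the Sprague-Grundy theorem, the Grundy value of a sum of independent games is the XOR of the component values.
Combined value = 5 XOR 0 = 5.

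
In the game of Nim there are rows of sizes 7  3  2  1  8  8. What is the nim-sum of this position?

7

Nim-sum: 7 ⊕ 3 ⊕ 2 ⊕ 1 ⊕ 8 ⊕ 8 = 7.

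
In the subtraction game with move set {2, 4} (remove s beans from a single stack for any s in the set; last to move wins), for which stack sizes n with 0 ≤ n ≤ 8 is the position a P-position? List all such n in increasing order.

0, 1, 6, 7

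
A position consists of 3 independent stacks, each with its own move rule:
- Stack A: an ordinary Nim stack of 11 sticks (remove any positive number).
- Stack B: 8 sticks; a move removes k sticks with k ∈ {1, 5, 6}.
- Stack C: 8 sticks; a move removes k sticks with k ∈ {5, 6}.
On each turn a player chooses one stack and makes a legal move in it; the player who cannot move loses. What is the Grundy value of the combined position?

Stack A is a plain Nim stack of size 11, so its Grundy value is 11.
Build the Grundy sequence for stack B with g(k) = mex{g(k−s) : s ∈ {1, 5, 6}, s ≤ k}:
k:     0  1  2  3  4  5  6  7  8
g(k):  0  1  0  1  0  1  2  3  2
So g(8) = 2.
Build the Grundy sequence for stack C with g(k) = mex{g(k−s) : s ∈ {5, 6}, s ≤ k}:
g(0) = mex{} = 0
g(1) = mex{} = 0
g(2) = mex{} = 0
g(3) = mex{} = 0
g(4) = mex{} = 0
g(5) = mex{0} = 1
g(6) = mex{0} = 1
g(7) = mex{0} = 1
g(8) = mex{0} = 1
So g(8) = 1.
By the Sprague-Grundy theorem, the Grundy value of a sum of independent games is the XOR of the component values.
Combined value = 11 ⊕ 2 ⊕ 1 = 8.

8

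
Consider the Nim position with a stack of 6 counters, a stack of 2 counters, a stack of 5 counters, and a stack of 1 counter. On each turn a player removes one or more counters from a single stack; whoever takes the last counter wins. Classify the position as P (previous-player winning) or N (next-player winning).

P-position

Bitwise XOR of the heap sizes:
  110  (6)
  010  (2)
  101  (5)
  001  (1)
  ---
  000  (0)
The nim-sum is 0, so this is a P-position: the player to move is in a losing position under optimal play.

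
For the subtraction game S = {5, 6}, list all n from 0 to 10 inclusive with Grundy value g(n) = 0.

0, 1, 2, 3, 4

Grundy values for subtraction set {5, 6}:
k:     0  1  2  3  4  5  6  7  8  9 10
g(k):  0  0  0  0  0  1  1  1  1  1  2
The P-positions (g = 0) in 0..10 are 0, 1, 2, 3, 4.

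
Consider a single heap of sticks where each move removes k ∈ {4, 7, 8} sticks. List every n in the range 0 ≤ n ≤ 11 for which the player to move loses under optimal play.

Compute g(0), g(1), … for moves {4, 7, 8}:
k:     0  1  2  3  4  5  6  7  8  9 10 11
g(k):  0  0  0  0  1  1  1  1  2  2  2  2
The P-positions (g = 0) in 0..11 are 0, 1, 2, 3.

0, 1, 2, 3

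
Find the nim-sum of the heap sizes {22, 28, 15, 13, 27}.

19

In binary:
  10110  (22)
  11100  (28)
  01111  (15)
  01101  (13)
  11011  (27)
  -----
  10011  (19)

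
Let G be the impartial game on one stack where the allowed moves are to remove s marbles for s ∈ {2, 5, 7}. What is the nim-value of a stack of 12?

Build the Grundy sequence with g(k) = mex{g(k−s) : s ∈ {2, 5, 7}, s ≤ k}:
g(0) = mex{} = 0
g(1) = mex{} = 0
g(2) = mex{0} = 1
g(3) = mex{0} = 1
g(4) = mex{1} = 0
g(5) = mex{0,1} = 2
g(6) = mex{0} = 1
g(7) = mex{0,1,2} = 3
g(8) = mex{0,1} = 2
g(9) = mex{0,1,3} = 2
g(10) = mex{1,2} = 0
g(11) = mex{0,1,2} = 3
g(12) = mex{0,2,3} = 1
So g(12) = 1.

1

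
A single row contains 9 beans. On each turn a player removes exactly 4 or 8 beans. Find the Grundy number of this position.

Build the Grundy sequence with g(k) = mex{g(k−s) : s ∈ {4, 8}, s ≤ k}:
g(0) = mex{} = 0
g(1) = mex{} = 0
g(2) = mex{} = 0
g(3) = mex{} = 0
g(4) = mex{0} = 1
g(5) = mex{0} = 1
g(6) = mex{0} = 1
g(7) = mex{0} = 1
g(8) = mex{0,1} = 2
g(9) = mex{0,1} = 2
So g(9) = 2.

2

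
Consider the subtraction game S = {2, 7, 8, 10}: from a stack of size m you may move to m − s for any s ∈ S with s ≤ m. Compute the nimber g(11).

3

Grundy values for subtraction set {2, 7, 8, 10}:
g(0) = mex{} = 0
g(1) = mex{} = 0
g(2) = mex{0} = 1
g(3) = mex{0} = 1
g(4) = mex{1} = 0
g(5) = mex{1} = 0
g(6) = mex{0} = 1
g(7) = mex{0} = 1
g(8) = mex{0,1} = 2
g(9) = mex{0,1} = 2
g(10) = mex{0,1,2} = 3
g(11) = mex{0,1,2} = 3
So g(11) = 3.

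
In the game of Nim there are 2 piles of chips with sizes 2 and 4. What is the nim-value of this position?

6

Bitwise XOR of the heap sizes:
  010  (2)
  100  (4)
  ---
  110  (6)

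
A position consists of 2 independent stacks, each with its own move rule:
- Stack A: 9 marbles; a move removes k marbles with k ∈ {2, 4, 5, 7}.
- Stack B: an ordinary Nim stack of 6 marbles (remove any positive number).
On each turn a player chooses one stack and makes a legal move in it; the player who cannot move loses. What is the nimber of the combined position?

6

Build the Grundy sequence for stack A with g(k) = mex{g(k−s) : s ∈ {2, 4, 5, 7}, s ≤ k}:
k:     0  1  2  3  4  5  6  7  8  9
g(k):  0  0  1  1  2  2  3  3  4  0
So g(9) = 0.
Stack B is a plain Nim stack of size 6, so its Grundy value is 6.
By the Sprague-Grundy theorem, the Grundy value of a sum of independent games is the XOR of the component values.
Combined value = 0 XOR 6 = 6.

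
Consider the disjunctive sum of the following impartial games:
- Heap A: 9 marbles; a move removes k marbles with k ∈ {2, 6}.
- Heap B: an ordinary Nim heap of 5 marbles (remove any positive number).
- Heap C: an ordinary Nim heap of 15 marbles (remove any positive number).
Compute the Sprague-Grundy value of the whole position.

10

Grundy values for heap A (subtraction set {2, 6}):
k:     0  1  2  3  4  5  6  7  8  9
g(k):  0  0  1  1  0  0  1  1  0  0
So g(9) = 0.
Heap B is a plain Nim heap of size 5, so its Grundy value is 5.
Heap C is a plain Nim heap of size 15, so its Grundy value is 15.
By the Sprague-Grundy theorem, the Grundy value of a sum of independent games is the XOR of the component values.
Combined value = 0 ⊕ 5 ⊕ 15 = 10.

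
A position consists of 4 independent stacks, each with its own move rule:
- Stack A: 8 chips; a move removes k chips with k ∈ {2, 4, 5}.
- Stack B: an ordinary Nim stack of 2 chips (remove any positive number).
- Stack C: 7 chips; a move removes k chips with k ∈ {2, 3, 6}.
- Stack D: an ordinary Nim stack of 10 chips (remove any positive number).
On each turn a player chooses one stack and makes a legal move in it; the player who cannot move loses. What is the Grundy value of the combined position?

9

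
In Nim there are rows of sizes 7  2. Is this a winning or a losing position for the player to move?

Winning position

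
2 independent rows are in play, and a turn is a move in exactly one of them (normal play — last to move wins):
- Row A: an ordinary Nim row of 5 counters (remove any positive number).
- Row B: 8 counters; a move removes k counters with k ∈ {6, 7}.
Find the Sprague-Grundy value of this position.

4

Row A is a plain Nim row of size 5, so its Grundy value is 5.
Grundy values for row B (subtraction set {6, 7}):
k:     0  1  2  3  4  5  6  7  8
g(k):  0  0  0  0  0  0  1  1  1
So g(8) = 1.
By the Sprague-Grundy theorem, the Grundy value of a sum of independent games is the XOR of the component values.
Combined value = 5 XOR 1 = 4.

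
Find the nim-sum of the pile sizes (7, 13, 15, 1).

4

Write each in binary and XOR column by column:
  0111  (7)
  1101  (13)
  1111  (15)
  0001  (1)
  ----
  0100  (4)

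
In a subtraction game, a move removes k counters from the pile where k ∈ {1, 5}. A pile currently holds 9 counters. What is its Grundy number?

Grundy values for subtraction set {1, 5}:
k:     0  1  2  3  4  5  6  7  8  9
g(k):  0  1  0  1  0  1  0  1  0  1
So g(9) = 1.

1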